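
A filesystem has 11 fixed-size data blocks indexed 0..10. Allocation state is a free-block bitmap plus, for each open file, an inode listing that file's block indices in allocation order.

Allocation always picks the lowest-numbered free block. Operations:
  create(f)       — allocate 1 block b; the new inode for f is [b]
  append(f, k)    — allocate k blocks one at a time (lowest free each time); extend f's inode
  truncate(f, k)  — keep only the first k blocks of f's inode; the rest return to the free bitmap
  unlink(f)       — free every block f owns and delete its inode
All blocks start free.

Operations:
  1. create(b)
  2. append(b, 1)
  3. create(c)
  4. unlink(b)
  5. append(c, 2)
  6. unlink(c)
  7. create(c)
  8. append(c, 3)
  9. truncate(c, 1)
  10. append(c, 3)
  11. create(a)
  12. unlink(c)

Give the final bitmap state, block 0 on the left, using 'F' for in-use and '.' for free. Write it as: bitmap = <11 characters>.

[1] create(b) — b=0 (map F..........)
[2] append(b, 1) — b=0,1 (map FF.........)
[3] create(c) — b=0,1 c=2 (map FFF........)
[4] unlink(b) — c=2 (map ..F........)
[5] append(c, 2) — c=2,0,1 (map FFF........)
[6] unlink(c) —  (map ...........)
[7] create(c) — c=0 (map F..........)
[8] append(c, 3) — c=0,1,2,3 (map FFFF.......)
[9] truncate(c, 1) — c=0 (map F..........)
[10] append(c, 3) — c=0,1,2,3 (map FFFF.......)
[11] create(a) — a=4 c=0,1,2,3 (map FFFFF......)
[12] unlink(c) — a=4 (map ....F......)

bitmap = ....F......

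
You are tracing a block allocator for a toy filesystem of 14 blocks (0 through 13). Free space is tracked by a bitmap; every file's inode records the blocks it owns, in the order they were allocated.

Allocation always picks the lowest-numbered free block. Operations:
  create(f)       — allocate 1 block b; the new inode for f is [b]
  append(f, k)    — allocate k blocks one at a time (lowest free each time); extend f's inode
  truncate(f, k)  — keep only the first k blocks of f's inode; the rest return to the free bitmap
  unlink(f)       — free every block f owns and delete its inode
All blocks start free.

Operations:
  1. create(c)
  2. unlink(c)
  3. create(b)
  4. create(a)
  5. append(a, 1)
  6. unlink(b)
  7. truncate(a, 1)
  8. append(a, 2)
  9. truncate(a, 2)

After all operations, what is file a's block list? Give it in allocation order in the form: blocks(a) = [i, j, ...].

  1. create(c)  ⇒  F.............  {c→[0]}
  2. unlink(c)  ⇒  ..............  {}
  3. create(b)  ⇒  F.............  {b→[0]}
  4. create(a)  ⇒  FF............  {a→[1]; b→[0]}
  5. append(a, 1)  ⇒  FFF...........  {a→[1, 2]; b→[0]}
  6. unlink(b)  ⇒  .FF...........  {a→[1, 2]}
  7. truncate(a, 1)  ⇒  .F............  {a→[1]}
  8. append(a, 2)  ⇒  FFF...........  {a→[1, 0, 2]}
  9. truncate(a, 2)  ⇒  FF............  {a→[1, 0]}

blocks(a) = [1, 0]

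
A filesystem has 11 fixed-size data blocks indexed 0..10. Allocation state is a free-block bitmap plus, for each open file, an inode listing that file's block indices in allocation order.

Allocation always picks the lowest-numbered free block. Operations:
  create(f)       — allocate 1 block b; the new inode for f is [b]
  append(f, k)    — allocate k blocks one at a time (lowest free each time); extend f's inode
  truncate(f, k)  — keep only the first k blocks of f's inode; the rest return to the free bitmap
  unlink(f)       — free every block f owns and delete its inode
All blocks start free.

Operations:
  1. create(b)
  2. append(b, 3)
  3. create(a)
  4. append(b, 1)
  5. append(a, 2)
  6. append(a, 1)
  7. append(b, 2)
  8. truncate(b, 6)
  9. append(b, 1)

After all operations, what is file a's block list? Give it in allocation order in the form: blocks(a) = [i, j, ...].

blocks(a) = [4, 6, 7, 8]

  1. create(b)  ⇒  F..........  {b→[0]}
  2. append(b, 3)  ⇒  FFFF.......  {b→[0, 1, 2, 3]}
  3. create(a)  ⇒  FFFFF......  {a→[4]; b→[0, 1, 2, 3]}
  4. append(b, 1)  ⇒  FFFFFF.....  {a→[4]; b→[0, 1, 2, 3, 5]}
  5. append(a, 2)  ⇒  FFFFFFFF...  {a→[4, 6, 7]; b→[0, 1, 2, 3, 5]}
  6. append(a, 1)  ⇒  FFFFFFFFF..  {a→[4, 6, 7, 8]; b→[0, 1, 2, 3, 5]}
  7. append(b, 2)  ⇒  FFFFFFFFFFF  {a→[4, 6, 7, 8]; b→[0, 1, 2, 3, 5, 9, 10]}
  8. truncate(b, 6)  ⇒  FFFFFFFFFF.  {a→[4, 6, 7, 8]; b→[0, 1, 2, 3, 5, 9]}
  9. append(b, 1)  ⇒  FFFFFFFFFFF  {a→[4, 6, 7, 8]; b→[0, 1, 2, 3, 5, 9, 10]}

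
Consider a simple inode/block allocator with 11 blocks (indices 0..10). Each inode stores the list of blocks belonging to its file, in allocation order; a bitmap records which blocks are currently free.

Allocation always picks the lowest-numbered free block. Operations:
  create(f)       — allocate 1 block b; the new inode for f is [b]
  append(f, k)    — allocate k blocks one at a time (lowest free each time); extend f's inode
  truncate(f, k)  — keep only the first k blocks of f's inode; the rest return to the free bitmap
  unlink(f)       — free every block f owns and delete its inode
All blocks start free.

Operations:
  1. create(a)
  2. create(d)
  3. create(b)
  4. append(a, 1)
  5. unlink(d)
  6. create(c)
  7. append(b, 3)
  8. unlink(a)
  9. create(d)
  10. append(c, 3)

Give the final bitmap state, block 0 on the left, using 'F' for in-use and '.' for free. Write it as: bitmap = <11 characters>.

bitmap = FFFFFFFFF..

after create(a) → a:[0]  free=[F..........]
after create(d) → a:[0], d:[1]  free=[FF.........]
after create(b) → a:[0], b:[2], d:[1]  free=[FFF........]
after append(a, 1) → a:[0, 3], b:[2], d:[1]  free=[FFFF.......]
after unlink(d) → a:[0, 3], b:[2]  free=[F.FF.......]
after create(c) → a:[0, 3], b:[2], c:[1]  free=[FFFF.......]
after append(b, 3) → a:[0, 3], b:[2, 4, 5, 6], c:[1]  free=[FFFFFFF....]
after unlink(a) → b:[2, 4, 5, 6], c:[1]  free=[.FF.FFF....]
after create(d) → b:[2, 4, 5, 6], c:[1], d:[0]  free=[FFF.FFF....]
after append(c, 3) → b:[2, 4, 5, 6], c:[1, 3, 7, 8], d:[0]  free=[FFFFFFFFF..]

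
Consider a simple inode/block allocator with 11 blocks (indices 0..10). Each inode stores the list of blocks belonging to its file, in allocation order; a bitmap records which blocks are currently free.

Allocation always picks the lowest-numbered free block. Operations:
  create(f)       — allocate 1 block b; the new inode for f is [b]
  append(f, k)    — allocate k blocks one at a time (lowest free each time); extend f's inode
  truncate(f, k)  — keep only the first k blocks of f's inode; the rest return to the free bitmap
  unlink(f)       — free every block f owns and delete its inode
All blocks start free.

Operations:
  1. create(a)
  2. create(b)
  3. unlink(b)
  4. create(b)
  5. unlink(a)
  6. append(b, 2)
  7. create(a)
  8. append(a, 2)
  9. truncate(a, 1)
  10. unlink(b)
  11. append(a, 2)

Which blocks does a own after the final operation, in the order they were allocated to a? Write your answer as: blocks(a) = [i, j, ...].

create(a): bitmap=F.......... | a=[0]
create(b): bitmap=FF......... | a=[0] b=[1]
unlink(b): bitmap=F.......... | a=[0]
create(b): bitmap=FF......... | a=[0] b=[1]
unlink(a): bitmap=.F......... | b=[1]
append(b, 2): bitmap=FFF........ | b=[1, 0, 2]
create(a): bitmap=FFFF....... | a=[3] b=[1, 0, 2]
append(a, 2): bitmap=FFFFFF..... | a=[3, 4, 5] b=[1, 0, 2]
truncate(a, 1): bitmap=FFFF....... | a=[3] b=[1, 0, 2]
unlink(b): bitmap=...F....... | a=[3]
append(a, 2): bitmap=FF.F....... | a=[3, 0, 1]

blocks(a) = [3, 0, 1]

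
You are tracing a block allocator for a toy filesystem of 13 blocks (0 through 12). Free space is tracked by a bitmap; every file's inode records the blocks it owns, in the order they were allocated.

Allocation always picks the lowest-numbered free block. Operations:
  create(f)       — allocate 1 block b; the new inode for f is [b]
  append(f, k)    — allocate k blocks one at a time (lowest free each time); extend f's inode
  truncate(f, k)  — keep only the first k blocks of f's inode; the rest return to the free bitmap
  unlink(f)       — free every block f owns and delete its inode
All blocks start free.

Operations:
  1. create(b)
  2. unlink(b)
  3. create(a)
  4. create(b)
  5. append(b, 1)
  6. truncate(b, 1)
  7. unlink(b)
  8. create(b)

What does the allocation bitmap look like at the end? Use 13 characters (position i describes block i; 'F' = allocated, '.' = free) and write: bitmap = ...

after create(b) → b:[0]  free=[F............]
after unlink(b) →   free=[.............]
after create(a) → a:[0]  free=[F............]
after create(b) → a:[0], b:[1]  free=[FF...........]
after append(b, 1) → a:[0], b:[1, 2]  free=[FFF..........]
after truncate(b, 1) → a:[0], b:[1]  free=[FF...........]
after unlink(b) → a:[0]  free=[F............]
after create(b) → a:[0], b:[1]  free=[FF...........]

bitmap = FF...........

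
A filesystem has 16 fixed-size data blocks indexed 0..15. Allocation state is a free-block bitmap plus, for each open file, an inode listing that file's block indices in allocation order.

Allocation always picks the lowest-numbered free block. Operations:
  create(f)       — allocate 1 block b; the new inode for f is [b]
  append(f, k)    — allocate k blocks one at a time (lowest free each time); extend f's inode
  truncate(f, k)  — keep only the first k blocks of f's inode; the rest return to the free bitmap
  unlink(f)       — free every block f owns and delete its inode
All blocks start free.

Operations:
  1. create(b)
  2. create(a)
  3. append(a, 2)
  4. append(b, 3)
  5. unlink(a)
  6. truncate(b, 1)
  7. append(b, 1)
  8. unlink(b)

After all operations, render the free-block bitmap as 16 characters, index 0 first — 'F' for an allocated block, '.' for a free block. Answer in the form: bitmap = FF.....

bitmap = ................

after create(b) → b:[0]  free=[F...............]
after create(a) → a:[1], b:[0]  free=[FF..............]
after append(a, 2) → a:[1, 2, 3], b:[0]  free=[FFFF............]
after append(b, 3) → a:[1, 2, 3], b:[0, 4, 5, 6]  free=[FFFFFFF.........]
after unlink(a) → b:[0, 4, 5, 6]  free=[F...FFF.........]
after truncate(b, 1) → b:[0]  free=[F...............]
after append(b, 1) → b:[0, 1]  free=[FF..............]
after unlink(b) →   free=[................]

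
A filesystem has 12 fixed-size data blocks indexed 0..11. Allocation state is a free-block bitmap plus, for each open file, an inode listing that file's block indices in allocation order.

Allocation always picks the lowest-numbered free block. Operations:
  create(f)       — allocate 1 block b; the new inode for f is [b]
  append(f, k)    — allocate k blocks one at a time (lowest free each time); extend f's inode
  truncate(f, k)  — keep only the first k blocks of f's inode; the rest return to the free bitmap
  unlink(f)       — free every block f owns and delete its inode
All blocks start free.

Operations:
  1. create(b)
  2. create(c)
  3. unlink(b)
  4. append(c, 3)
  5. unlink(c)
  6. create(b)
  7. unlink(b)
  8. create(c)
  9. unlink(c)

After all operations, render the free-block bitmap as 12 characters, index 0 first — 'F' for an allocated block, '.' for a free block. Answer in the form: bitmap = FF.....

bitmap = ............

create(b): bitmap=F........... | b=[0]
create(c): bitmap=FF.......... | b=[0] c=[1]
unlink(b): bitmap=.F.......... | c=[1]
append(c, 3): bitmap=FFFF........ | c=[1, 0, 2, 3]
unlink(c): bitmap=............ | 
create(b): bitmap=F........... | b=[0]
unlink(b): bitmap=............ | 
create(c): bitmap=F........... | c=[0]
unlink(c): bitmap=............ | 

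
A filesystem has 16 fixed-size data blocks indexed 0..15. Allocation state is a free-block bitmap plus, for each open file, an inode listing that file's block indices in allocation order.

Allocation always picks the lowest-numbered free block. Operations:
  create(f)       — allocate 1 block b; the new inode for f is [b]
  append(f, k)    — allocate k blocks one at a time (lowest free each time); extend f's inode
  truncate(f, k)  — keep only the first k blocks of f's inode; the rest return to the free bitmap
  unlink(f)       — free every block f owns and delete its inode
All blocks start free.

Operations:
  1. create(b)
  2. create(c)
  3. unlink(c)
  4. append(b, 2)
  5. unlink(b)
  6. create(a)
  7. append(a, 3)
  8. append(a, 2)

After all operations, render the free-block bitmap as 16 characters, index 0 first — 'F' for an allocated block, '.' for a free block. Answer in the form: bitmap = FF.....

bitmap = FFFFFF..........

  1. create(b)  ⇒  F...............  {b→[0]}
  2. create(c)  ⇒  FF..............  {b→[0]; c→[1]}
  3. unlink(c)  ⇒  F...............  {b→[0]}
  4. append(b, 2)  ⇒  FFF.............  {b→[0, 1, 2]}
  5. unlink(b)  ⇒  ................  {}
  6. create(a)  ⇒  F...............  {a→[0]}
  7. append(a, 3)  ⇒  FFFF............  {a→[0, 1, 2, 3]}
  8. append(a, 2)  ⇒  FFFFFF..........  {a→[0, 1, 2, 3, 4, 5]}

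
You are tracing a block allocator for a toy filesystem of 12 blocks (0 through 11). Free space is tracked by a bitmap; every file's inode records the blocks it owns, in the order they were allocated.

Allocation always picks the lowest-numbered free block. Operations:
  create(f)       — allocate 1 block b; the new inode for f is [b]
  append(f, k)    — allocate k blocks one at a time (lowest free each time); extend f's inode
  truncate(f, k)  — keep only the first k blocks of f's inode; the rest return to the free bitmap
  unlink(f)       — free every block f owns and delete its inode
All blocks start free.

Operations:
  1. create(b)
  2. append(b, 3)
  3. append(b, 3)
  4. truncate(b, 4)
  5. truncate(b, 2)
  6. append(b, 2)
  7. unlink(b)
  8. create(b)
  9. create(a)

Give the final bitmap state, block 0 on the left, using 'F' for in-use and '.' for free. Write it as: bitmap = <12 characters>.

  1. create(b)  ⇒  F...........  {b→[0]}
  2. append(b, 3)  ⇒  FFFF........  {b→[0, 1, 2, 3]}
  3. append(b, 3)  ⇒  FFFFFFF.....  {b→[0, 1, 2, 3, 4, 5, 6]}
  4. truncate(b, 4)  ⇒  FFFF........  {b→[0, 1, 2, 3]}
  5. truncate(b, 2)  ⇒  FF..........  {b→[0, 1]}
  6. append(b, 2)  ⇒  FFFF........  {b→[0, 1, 2, 3]}
  7. unlink(b)  ⇒  ............  {}
  8. create(b)  ⇒  F...........  {b→[0]}
  9. create(a)  ⇒  FF..........  {a→[1]; b→[0]}

bitmap = FF..........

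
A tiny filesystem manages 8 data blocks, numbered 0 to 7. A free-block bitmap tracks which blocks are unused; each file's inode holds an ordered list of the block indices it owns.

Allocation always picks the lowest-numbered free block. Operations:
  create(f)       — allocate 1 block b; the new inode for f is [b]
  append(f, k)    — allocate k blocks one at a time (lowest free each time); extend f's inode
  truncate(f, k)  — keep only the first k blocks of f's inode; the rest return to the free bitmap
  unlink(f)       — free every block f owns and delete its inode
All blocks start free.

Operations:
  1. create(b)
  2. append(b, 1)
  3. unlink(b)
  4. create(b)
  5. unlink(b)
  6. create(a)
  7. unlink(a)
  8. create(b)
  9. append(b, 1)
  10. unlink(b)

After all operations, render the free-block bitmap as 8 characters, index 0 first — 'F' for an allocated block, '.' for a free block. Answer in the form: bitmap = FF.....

bitmap = ........

  1. create(b)  ⇒  F.......  {b→[0]}
  2. append(b, 1)  ⇒  FF......  {b→[0, 1]}
  3. unlink(b)  ⇒  ........  {}
  4. create(b)  ⇒  F.......  {b→[0]}
  5. unlink(b)  ⇒  ........  {}
  6. create(a)  ⇒  F.......  {a→[0]}
  7. unlink(a)  ⇒  ........  {}
  8. create(b)  ⇒  F.......  {b→[0]}
  9. append(b, 1)  ⇒  FF......  {b→[0, 1]}
  10. unlink(b)  ⇒  ........  {}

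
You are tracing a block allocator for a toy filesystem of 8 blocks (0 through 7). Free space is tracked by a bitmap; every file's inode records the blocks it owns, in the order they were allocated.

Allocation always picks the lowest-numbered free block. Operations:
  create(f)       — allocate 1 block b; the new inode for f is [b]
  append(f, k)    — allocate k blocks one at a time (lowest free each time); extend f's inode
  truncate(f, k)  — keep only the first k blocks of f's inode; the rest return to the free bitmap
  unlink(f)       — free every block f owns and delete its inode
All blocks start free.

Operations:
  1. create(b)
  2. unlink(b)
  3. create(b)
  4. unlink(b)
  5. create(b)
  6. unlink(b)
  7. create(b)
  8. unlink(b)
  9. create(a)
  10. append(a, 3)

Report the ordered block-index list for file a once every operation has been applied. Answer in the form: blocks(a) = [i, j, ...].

blocks(a) = [0, 1, 2, 3]

create(b): bitmap=F....... | b=[0]
unlink(b): bitmap=........ | 
create(b): bitmap=F....... | b=[0]
unlink(b): bitmap=........ | 
create(b): bitmap=F....... | b=[0]
unlink(b): bitmap=........ | 
create(b): bitmap=F....... | b=[0]
unlink(b): bitmap=........ | 
create(a): bitmap=F....... | a=[0]
append(a, 3): bitmap=FFFF.... | a=[0, 1, 2, 3]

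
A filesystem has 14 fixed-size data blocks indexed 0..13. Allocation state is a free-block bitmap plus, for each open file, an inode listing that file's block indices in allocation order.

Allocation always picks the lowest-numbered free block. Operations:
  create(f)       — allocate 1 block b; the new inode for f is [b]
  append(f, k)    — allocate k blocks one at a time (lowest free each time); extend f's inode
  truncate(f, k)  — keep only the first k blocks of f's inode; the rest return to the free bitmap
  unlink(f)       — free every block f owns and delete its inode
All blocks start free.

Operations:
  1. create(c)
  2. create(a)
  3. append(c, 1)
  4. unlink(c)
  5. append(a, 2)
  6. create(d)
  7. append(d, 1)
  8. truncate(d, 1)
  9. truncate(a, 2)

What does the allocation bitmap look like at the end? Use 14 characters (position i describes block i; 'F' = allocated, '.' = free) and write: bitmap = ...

create(c): bitmap=F............. | c=[0]
create(a): bitmap=FF............ | a=[1] c=[0]
append(c, 1): bitmap=FFF........... | a=[1] c=[0, 2]
unlink(c): bitmap=.F............ | a=[1]
append(a, 2): bitmap=FFF........... | a=[1, 0, 2]
create(d): bitmap=FFFF.......... | a=[1, 0, 2] d=[3]
append(d, 1): bitmap=FFFFF......... | a=[1, 0, 2] d=[3, 4]
truncate(d, 1): bitmap=FFFF.......... | a=[1, 0, 2] d=[3]
truncate(a, 2): bitmap=FF.F.......... | a=[1, 0] d=[3]

bitmap = FF.F..........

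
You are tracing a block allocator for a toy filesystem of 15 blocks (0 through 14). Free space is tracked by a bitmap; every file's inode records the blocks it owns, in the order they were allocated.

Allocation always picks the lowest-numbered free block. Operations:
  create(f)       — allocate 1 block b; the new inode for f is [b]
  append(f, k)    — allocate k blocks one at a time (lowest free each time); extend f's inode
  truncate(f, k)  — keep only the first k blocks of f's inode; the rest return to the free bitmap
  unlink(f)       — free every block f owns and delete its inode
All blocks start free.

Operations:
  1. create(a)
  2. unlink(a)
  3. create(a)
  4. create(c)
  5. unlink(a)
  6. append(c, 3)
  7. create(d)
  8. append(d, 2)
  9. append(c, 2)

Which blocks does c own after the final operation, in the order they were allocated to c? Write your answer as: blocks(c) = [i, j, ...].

blocks(c) = [1, 0, 2, 3, 7, 8]

[1] create(a) — a=0 (map F..............)
[2] unlink(a) —  (map ...............)
[3] create(a) — a=0 (map F..............)
[4] create(c) — a=0 c=1 (map FF.............)
[5] unlink(a) — c=1 (map .F.............)
[6] append(c, 3) — c=1,0,2,3 (map FFFF...........)
[7] create(d) — c=1,0,2,3 d=4 (map FFFFF..........)
[8] append(d, 2) — c=1,0,2,3 d=4,5,6 (map FFFFFFF........)
[9] append(c, 2) — c=1,0,2,3,7,8 d=4,5,6 (map FFFFFFFFF......)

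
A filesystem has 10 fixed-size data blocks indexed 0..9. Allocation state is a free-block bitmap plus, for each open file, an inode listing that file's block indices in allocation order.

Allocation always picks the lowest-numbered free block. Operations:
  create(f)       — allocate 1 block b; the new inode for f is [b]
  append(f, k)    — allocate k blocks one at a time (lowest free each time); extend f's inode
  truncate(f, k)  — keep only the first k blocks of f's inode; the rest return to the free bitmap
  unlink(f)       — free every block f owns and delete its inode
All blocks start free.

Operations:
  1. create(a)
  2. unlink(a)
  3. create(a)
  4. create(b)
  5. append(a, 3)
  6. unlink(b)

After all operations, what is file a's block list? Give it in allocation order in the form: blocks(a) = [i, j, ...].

blocks(a) = [0, 2, 3, 4]

after create(a) → a:[0]  free=[F.........]
after unlink(a) →   free=[..........]
after create(a) → a:[0]  free=[F.........]
after create(b) → a:[0], b:[1]  free=[FF........]
after append(a, 3) → a:[0, 2, 3, 4], b:[1]  free=[FFFFF.....]
after unlink(b) → a:[0, 2, 3, 4]  free=[F.FFF.....]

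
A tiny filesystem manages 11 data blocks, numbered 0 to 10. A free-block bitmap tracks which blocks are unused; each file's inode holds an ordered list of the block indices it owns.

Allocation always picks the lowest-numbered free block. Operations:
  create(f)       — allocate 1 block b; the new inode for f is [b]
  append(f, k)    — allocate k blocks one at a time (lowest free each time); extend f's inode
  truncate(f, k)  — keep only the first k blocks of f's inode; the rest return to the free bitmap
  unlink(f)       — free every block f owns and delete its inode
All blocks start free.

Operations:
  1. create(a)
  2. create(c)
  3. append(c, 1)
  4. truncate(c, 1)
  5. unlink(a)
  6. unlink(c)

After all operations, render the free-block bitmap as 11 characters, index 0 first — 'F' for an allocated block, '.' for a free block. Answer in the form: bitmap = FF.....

bitmap = ...........

[1] create(a) — a=0 (map F..........)
[2] create(c) — a=0 c=1 (map FF.........)
[3] append(c, 1) — a=0 c=1,2 (map FFF........)
[4] truncate(c, 1) — a=0 c=1 (map FF.........)
[5] unlink(a) — c=1 (map .F.........)
[6] unlink(c) —  (map ...........)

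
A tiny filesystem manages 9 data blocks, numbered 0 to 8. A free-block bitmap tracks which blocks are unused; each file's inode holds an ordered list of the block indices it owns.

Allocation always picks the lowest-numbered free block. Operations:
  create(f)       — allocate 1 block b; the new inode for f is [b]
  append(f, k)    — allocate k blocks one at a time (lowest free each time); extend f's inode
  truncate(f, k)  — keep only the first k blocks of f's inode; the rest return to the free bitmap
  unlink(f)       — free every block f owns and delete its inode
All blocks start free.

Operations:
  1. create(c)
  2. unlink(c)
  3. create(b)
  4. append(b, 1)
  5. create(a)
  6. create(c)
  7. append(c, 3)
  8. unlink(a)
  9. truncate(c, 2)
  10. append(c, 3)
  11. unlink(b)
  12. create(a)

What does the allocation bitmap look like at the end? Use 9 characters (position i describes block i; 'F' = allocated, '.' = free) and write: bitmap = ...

bitmap = F.FFFFF..

  1. create(c)  ⇒  F........  {c→[0]}
  2. unlink(c)  ⇒  .........  {}
  3. create(b)  ⇒  F........  {b→[0]}
  4. append(b, 1)  ⇒  FF.......  {b→[0, 1]}
  5. create(a)  ⇒  FFF......  {a→[2]; b→[0, 1]}
  6. create(c)  ⇒  FFFF.....  {a→[2]; b→[0, 1]; c→[3]}
  7. append(c, 3)  ⇒  FFFFFFF..  {a→[2]; b→[0, 1]; c→[3, 4, 5, 6]}
  8. unlink(a)  ⇒  FF.FFFF..  {b→[0, 1]; c→[3, 4, 5, 6]}
  9. truncate(c, 2)  ⇒  FF.FF....  {b→[0, 1]; c→[3, 4]}
  10. append(c, 3)  ⇒  FFFFFFF..  {b→[0, 1]; c→[3, 4, 2, 5, 6]}
  11. unlink(b)  ⇒  ..FFFFF..  {c→[3, 4, 2, 5, 6]}
  12. create(a)  ⇒  F.FFFFF..  {a→[0]; c→[3, 4, 2, 5, 6]}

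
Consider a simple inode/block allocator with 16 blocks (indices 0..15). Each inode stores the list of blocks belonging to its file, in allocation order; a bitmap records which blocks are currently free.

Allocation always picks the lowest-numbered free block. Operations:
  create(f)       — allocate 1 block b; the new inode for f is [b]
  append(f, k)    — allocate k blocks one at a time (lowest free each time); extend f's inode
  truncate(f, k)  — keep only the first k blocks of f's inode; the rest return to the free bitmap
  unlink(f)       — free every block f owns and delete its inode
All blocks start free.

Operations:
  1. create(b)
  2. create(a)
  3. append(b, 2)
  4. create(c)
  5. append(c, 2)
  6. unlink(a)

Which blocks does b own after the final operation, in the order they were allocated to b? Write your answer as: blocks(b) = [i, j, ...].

blocks(b) = [0, 2, 3]

  1. create(b)  ⇒  F...............  {b→[0]}
  2. create(a)  ⇒  FF..............  {a→[1]; b→[0]}
  3. append(b, 2)  ⇒  FFFF............  {a→[1]; b→[0, 2, 3]}
  4. create(c)  ⇒  FFFFF...........  {a→[1]; b→[0, 2, 3]; c→[4]}
  5. append(c, 2)  ⇒  FFFFFFF.........  {a→[1]; b→[0, 2, 3]; c→[4, 5, 6]}
  6. unlink(a)  ⇒  F.FFFFF.........  {b→[0, 2, 3]; c→[4, 5, 6]}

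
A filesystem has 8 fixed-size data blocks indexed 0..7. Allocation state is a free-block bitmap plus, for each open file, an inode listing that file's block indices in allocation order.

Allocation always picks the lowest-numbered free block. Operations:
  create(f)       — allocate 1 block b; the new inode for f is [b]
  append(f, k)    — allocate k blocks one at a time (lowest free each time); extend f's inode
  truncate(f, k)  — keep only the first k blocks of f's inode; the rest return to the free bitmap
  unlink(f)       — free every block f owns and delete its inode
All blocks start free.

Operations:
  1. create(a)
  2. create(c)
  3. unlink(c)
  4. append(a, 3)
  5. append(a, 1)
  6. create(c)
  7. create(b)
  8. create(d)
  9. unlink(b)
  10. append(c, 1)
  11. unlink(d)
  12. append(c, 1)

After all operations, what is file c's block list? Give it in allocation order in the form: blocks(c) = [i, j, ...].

[1] create(a) — a=0 (map F.......)
[2] create(c) — a=0 c=1 (map FF......)
[3] unlink(c) — a=0 (map F.......)
[4] append(a, 3) — a=0,1,2,3 (map FFFF....)
[5] append(a, 1) — a=0,1,2,3,4 (map FFFFF...)
[6] create(c) — a=0,1,2,3,4 c=5 (map FFFFFF..)
[7] create(b) — a=0,1,2,3,4 b=6 c=5 (map FFFFFFF.)
[8] create(d) — a=0,1,2,3,4 b=6 c=5 d=7 (map FFFFFFFF)
[9] unlink(b) — a=0,1,2,3,4 c=5 d=7 (map FFFFFF.F)
[10] append(c, 1) — a=0,1,2,3,4 c=5,6 d=7 (map FFFFFFFF)
[11] unlink(d) — a=0,1,2,3,4 c=5,6 (map FFFFFFF.)
[12] append(c, 1) — a=0,1,2,3,4 c=5,6,7 (map FFFFFFFF)

blocks(c) = [5, 6, 7]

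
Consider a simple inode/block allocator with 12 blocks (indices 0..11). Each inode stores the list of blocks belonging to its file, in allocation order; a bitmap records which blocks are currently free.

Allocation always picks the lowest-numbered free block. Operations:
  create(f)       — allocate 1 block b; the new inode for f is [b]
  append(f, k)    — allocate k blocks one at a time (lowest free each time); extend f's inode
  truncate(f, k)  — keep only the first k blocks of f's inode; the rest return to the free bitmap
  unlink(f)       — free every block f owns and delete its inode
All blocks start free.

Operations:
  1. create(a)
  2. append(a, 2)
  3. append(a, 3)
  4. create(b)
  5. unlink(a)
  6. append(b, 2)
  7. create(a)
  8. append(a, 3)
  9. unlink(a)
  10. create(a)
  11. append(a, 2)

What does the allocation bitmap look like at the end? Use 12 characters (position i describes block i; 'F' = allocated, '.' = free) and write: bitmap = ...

  1. create(a)  ⇒  F...........  {a→[0]}
  2. append(a, 2)  ⇒  FFF.........  {a→[0, 1, 2]}
  3. append(a, 3)  ⇒  FFFFFF......  {a→[0, 1, 2, 3, 4, 5]}
  4. create(b)  ⇒  FFFFFFF.....  {a→[0, 1, 2, 3, 4, 5]; b→[6]}
  5. unlink(a)  ⇒  ......F.....  {b→[6]}
  6. append(b, 2)  ⇒  FF....F.....  {b→[6, 0, 1]}
  7. create(a)  ⇒  FFF...F.....  {a→[2]; b→[6, 0, 1]}
  8. append(a, 3)  ⇒  FFFFFFF.....  {a→[2, 3, 4, 5]; b→[6, 0, 1]}
  9. unlink(a)  ⇒  FF....F.....  {b→[6, 0, 1]}
  10. create(a)  ⇒  FFF...F.....  {a→[2]; b→[6, 0, 1]}
  11. append(a, 2)  ⇒  FFFFF.F.....  {a→[2, 3, 4]; b→[6, 0, 1]}

bitmap = FFFFF.F.....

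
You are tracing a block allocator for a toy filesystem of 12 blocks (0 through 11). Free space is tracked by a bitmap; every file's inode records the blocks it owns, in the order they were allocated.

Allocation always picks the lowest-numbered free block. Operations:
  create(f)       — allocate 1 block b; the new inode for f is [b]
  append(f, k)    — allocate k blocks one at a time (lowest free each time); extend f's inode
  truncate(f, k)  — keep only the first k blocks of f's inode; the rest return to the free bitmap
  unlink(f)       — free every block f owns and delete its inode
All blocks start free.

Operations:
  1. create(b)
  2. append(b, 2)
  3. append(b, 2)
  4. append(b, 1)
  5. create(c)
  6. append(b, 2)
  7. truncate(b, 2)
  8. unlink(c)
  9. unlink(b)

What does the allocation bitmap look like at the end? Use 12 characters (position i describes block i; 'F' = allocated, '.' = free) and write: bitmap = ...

after create(b) → b:[0]  free=[F...........]
after append(b, 2) → b:[0, 1, 2]  free=[FFF.........]
after append(b, 2) → b:[0, 1, 2, 3, 4]  free=[FFFFF.......]
after append(b, 1) → b:[0, 1, 2, 3, 4, 5]  free=[FFFFFF......]
after create(c) → b:[0, 1, 2, 3, 4, 5], c:[6]  free=[FFFFFFF.....]
after append(b, 2) → b:[0, 1, 2, 3, 4, 5, 7, 8], c:[6]  free=[FFFFFFFFF...]
after truncate(b, 2) → b:[0, 1], c:[6]  free=[FF....F.....]
after unlink(c) → b:[0, 1]  free=[FF..........]
after unlink(b) →   free=[............]

bitmap = ............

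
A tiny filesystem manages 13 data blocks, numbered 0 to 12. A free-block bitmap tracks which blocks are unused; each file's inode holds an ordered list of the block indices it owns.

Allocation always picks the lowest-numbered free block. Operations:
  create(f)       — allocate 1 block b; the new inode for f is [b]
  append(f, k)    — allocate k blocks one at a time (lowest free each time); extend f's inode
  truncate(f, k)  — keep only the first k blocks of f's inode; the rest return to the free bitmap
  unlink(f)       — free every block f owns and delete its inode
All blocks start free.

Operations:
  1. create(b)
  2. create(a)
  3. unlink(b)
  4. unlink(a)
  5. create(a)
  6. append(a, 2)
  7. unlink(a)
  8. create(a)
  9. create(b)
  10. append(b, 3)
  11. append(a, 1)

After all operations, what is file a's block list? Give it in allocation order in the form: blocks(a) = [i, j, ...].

blocks(a) = [0, 5]

[1] create(b) — b=0 (map F............)
[2] create(a) — a=1 b=0 (map FF...........)
[3] unlink(b) — a=1 (map .F...........)
[4] unlink(a) —  (map .............)
[5] create(a) — a=0 (map F............)
[6] append(a, 2) — a=0,1,2 (map FFF..........)
[7] unlink(a) —  (map .............)
[8] create(a) — a=0 (map F............)
[9] create(b) — a=0 b=1 (map FF...........)
[10] append(b, 3) — a=0 b=1,2,3,4 (map FFFFF........)
[11] append(a, 1) — a=0,5 b=1,2,3,4 (map FFFFFF.......)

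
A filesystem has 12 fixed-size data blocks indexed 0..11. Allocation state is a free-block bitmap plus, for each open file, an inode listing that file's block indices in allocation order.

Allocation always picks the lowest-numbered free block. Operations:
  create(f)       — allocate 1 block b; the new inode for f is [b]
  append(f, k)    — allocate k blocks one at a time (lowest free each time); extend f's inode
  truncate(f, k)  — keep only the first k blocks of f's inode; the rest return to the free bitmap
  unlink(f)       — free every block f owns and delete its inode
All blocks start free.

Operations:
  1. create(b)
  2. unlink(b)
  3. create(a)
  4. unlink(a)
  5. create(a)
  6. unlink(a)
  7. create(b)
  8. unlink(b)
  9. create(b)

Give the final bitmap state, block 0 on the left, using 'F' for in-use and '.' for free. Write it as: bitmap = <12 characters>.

bitmap = F...........

after create(b) → b:[0]  free=[F...........]
after unlink(b) →   free=[............]
after create(a) → a:[0]  free=[F...........]
after unlink(a) →   free=[............]
after create(a) → a:[0]  free=[F...........]
after unlink(a) →   free=[............]
after create(b) → b:[0]  free=[F...........]
after unlink(b) →   free=[............]
after create(b) → b:[0]  free=[F...........]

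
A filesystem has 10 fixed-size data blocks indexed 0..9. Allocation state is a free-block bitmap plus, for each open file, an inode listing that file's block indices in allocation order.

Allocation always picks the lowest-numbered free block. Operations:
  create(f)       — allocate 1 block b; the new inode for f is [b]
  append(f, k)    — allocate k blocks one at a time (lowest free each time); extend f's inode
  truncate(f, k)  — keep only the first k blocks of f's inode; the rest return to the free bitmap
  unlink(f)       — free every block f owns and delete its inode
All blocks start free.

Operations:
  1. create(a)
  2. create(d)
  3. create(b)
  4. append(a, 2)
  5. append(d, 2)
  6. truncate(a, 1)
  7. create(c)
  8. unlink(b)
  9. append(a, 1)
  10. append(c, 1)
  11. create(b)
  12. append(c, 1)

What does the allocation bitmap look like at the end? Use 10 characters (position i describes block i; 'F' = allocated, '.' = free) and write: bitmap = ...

bitmap = FFFFFFFFF.

after create(a) → a:[0]  free=[F.........]
after create(d) → a:[0], d:[1]  free=[FF........]
after create(b) → a:[0], b:[2], d:[1]  free=[FFF.......]
after append(a, 2) → a:[0, 3, 4], b:[2], d:[1]  free=[FFFFF.....]
after append(d, 2) → a:[0, 3, 4], b:[2], d:[1, 5, 6]  free=[FFFFFFF...]
after truncate(a, 1) → a:[0], b:[2], d:[1, 5, 6]  free=[FFF..FF...]
after create(c) → a:[0], b:[2], c:[3], d:[1, 5, 6]  free=[FFFF.FF...]
after unlink(b) → a:[0], c:[3], d:[1, 5, 6]  free=[FF.F.FF...]
after append(a, 1) → a:[0, 2], c:[3], d:[1, 5, 6]  free=[FFFF.FF...]
after append(c, 1) → a:[0, 2], c:[3, 4], d:[1, 5, 6]  free=[FFFFFFF...]
after create(b) → a:[0, 2], b:[7], c:[3, 4], d:[1, 5, 6]  free=[FFFFFFFF..]
after append(c, 1) → a:[0, 2], b:[7], c:[3, 4, 8], d:[1, 5, 6]  free=[FFFFFFFFF.]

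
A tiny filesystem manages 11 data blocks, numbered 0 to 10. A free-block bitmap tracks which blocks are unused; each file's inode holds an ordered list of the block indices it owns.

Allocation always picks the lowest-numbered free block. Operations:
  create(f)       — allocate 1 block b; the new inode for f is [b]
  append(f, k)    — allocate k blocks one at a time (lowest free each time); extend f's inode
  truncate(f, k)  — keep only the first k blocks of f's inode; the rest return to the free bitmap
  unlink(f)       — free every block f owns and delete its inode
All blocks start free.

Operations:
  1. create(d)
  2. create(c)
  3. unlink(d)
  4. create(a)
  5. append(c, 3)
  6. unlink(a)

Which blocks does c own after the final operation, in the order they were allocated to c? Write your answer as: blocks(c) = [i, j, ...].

[1] create(d) — d=0 (map F..........)
[2] create(c) — c=1 d=0 (map FF.........)
[3] unlink(d) — c=1 (map .F.........)
[4] create(a) — a=0 c=1 (map FF.........)
[5] append(c, 3) — a=0 c=1,2,3,4 (map FFFFF......)
[6] unlink(a) — c=1,2,3,4 (map .FFFF......)

blocks(c) = [1, 2, 3, 4]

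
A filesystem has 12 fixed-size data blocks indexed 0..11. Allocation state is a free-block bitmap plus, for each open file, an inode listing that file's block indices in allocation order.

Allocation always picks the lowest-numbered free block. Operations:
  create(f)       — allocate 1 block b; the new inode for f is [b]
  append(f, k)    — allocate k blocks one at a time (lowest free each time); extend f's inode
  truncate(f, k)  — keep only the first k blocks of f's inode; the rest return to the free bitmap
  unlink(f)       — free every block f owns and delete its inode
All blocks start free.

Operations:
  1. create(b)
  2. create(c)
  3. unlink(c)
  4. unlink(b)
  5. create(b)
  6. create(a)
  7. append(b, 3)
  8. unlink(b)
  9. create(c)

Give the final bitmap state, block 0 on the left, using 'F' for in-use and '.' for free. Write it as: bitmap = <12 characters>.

bitmap = FF..........

create(b): bitmap=F........... | b=[0]
create(c): bitmap=FF.......... | b=[0] c=[1]
unlink(c): bitmap=F........... | b=[0]
unlink(b): bitmap=............ | 
create(b): bitmap=F........... | b=[0]
create(a): bitmap=FF.......... | a=[1] b=[0]
append(b, 3): bitmap=FFFFF....... | a=[1] b=[0, 2, 3, 4]
unlink(b): bitmap=.F.......... | a=[1]
create(c): bitmap=FF.......... | a=[1] c=[0]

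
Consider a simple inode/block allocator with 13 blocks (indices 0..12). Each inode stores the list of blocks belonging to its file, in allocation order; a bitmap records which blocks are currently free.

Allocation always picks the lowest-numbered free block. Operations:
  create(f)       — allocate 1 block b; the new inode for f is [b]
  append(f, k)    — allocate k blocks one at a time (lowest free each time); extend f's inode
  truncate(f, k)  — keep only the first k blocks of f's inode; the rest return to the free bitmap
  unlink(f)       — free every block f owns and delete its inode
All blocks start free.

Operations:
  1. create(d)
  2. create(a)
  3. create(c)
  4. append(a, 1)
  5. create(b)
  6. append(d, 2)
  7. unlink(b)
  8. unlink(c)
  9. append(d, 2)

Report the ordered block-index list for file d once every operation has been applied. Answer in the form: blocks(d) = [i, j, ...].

blocks(d) = [0, 5, 6, 2, 4]

[1] create(d) — d=0 (map F............)
[2] create(a) — a=1 d=0 (map FF...........)
[3] create(c) — a=1 c=2 d=0 (map FFF..........)
[4] append(a, 1) — a=1,3 c=2 d=0 (map FFFF.........)
[5] create(b) — a=1,3 b=4 c=2 d=0 (map FFFFF........)
[6] append(d, 2) — a=1,3 b=4 c=2 d=0,5,6 (map FFFFFFF......)
[7] unlink(b) — a=1,3 c=2 d=0,5,6 (map FFFF.FF......)
[8] unlink(c) — a=1,3 d=0,5,6 (map FF.F.FF......)
[9] append(d, 2) — a=1,3 d=0,5,6,2,4 (map FFFFFFF......)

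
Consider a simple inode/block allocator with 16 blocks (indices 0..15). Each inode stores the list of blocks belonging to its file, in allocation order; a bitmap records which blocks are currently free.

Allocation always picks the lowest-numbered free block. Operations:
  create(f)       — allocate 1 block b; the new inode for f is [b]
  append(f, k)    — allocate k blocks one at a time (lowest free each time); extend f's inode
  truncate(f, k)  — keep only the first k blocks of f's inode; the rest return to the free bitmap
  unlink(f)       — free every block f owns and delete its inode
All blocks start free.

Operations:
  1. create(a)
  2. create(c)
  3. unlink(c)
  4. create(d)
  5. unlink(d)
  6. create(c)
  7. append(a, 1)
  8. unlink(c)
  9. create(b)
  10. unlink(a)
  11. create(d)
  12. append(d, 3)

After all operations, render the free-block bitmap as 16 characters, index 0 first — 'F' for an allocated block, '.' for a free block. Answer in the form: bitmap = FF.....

create(a): bitmap=F............... | a=[0]
create(c): bitmap=FF.............. | a=[0] c=[1]
unlink(c): bitmap=F............... | a=[0]
create(d): bitmap=FF.............. | a=[0] d=[1]
unlink(d): bitmap=F............... | a=[0]
create(c): bitmap=FF.............. | a=[0] c=[1]
append(a, 1): bitmap=FFF............. | a=[0, 2] c=[1]
unlink(c): bitmap=F.F............. | a=[0, 2]
create(b): bitmap=FFF............. | a=[0, 2] b=[1]
unlink(a): bitmap=.F.............. | b=[1]
create(d): bitmap=FF.............. | b=[1] d=[0]
append(d, 3): bitmap=FFFFF........... | b=[1] d=[0, 2, 3, 4]

bitmap = FFFFF...........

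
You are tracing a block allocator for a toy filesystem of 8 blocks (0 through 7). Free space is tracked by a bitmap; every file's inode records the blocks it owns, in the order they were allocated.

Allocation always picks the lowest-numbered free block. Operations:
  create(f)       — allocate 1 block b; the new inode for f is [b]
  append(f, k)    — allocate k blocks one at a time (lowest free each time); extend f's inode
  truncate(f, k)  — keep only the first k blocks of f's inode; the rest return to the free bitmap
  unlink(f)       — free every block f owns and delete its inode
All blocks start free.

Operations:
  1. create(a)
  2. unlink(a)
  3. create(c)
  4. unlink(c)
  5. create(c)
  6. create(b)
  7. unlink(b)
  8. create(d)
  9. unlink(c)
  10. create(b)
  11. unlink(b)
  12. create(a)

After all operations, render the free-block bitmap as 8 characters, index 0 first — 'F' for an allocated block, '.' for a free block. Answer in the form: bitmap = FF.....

bitmap = FF......

[1] create(a) — a=0 (map F.......)
[2] unlink(a) —  (map ........)
[3] create(c) — c=0 (map F.......)
[4] unlink(c) —  (map ........)
[5] create(c) — c=0 (map F.......)
[6] create(b) — b=1 c=0 (map FF......)
[7] unlink(b) — c=0 (map F.......)
[8] create(d) — c=0 d=1 (map FF......)
[9] unlink(c) — d=1 (map .F......)
[10] create(b) — b=0 d=1 (map FF......)
[11] unlink(b) — d=1 (map .F......)
[12] create(a) — a=0 d=1 (map FF......)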